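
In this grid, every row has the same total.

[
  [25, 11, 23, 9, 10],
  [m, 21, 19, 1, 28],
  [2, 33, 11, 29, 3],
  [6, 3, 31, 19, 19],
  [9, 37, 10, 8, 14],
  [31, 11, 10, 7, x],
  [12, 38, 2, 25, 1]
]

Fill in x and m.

Row 3 sums to 78 and so does row 7; that's the common total.
In row 6 the known cells total 59, leaving 78 − 59 = 19.
In row 2 the known cells total 69, leaving 78 − 69 = 9.

x = 19, m = 9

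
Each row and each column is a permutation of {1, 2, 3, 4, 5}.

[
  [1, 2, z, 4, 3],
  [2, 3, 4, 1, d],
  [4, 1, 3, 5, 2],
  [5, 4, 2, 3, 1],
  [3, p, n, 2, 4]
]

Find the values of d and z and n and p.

Cell (1,3): row 1 already has {1, 2, 3, 4} → 5.
For row 2, column 5: row 2 already has {1, 2, 3, 4}; that leaves 5.
For row 5, column 2: column 2 already has {1, 2, 3, 4}; that leaves 5.
At (row 5, col 3): row 5 already has {2, 3, 4, 5}, so the value is 1.

d = 5, z = 5, n = 1, p = 5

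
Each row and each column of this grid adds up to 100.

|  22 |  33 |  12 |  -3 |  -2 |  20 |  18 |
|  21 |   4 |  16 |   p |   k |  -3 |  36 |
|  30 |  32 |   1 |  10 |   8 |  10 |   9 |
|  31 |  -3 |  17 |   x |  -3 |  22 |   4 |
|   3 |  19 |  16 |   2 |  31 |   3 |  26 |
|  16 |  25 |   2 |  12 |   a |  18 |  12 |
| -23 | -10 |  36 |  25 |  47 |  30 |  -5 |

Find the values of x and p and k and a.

x = 32, p = 22, k = 4, a = 15

Row 6 has 16 + 25 + 2 + 12 + 18 + 12 = 85; the blank must be 100 − 85 = 15.
Row 4 has 31 − 3 + 17 − 3 + 22 + 4 = 68; the blank must be 100 − 68 = 32.
Column 4 has -3 + 10 + 32 + 2 + 12 + 25 = 78; the blank must be 100 − 78 = 22.
Row 2 has 21 + 4 + 16 + 22 − 3 + 36 = 96; the blank must be 100 − 96 = 4.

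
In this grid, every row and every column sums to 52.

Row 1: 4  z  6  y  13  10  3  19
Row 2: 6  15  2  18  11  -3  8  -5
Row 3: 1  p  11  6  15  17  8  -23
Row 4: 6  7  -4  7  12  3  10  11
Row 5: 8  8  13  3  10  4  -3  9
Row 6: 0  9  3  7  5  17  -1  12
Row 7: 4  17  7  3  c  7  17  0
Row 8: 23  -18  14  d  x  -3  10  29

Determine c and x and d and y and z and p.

c = -3, x = -11, d = 8, y = 0, z = -3, p = 17

The known cells in row 3 total 35, leaving 52 − 35 = 17 for the blank.
The known cells in column 2 total 55, leaving 52 − 55 = -3 for the blank.
The known cells in row 1 total 52, leaving 52 − 52 = 0 for the blank.
The known cells in row 7 total 55, leaving 52 − 55 = -3 for the blank.
The known cells in column 5 total 63, leaving 52 − 63 = -11 for the blank.
The known cells in row 8 total 44, leaving 52 − 44 = 8 for the blank.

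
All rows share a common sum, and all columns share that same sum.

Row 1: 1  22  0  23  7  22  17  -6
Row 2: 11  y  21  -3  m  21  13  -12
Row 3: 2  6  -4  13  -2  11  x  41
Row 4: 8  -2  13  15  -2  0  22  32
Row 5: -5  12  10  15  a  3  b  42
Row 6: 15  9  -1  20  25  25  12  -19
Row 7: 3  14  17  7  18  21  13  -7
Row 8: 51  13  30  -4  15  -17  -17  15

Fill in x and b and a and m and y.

Rows 1 and 4 both sum to 86, so that's the common total.
Column 2 has 22 + 6 − 2 + 12 + 9 + 14 + 13 = 74; the blank must be 86 − 74 = 12.
Row 2 has 11 + 12 + 21 − 3 + 21 + 13 − 12 = 63; the blank must be 86 − 63 = 23.
Column 5 has 7 + 23 − 2 − 2 + 25 + 18 + 15 = 84; the blank must be 86 − 84 = 2.
Row 5 has -5 + 12 + 10 + 15 + 2 + 3 + 42 = 79; the blank must be 86 − 79 = 7.
Row 3 has 2 + 6 − 4 + 13 − 2 + 11 + 41 = 67; the blank must be 86 − 67 = 19.

x = 19, b = 7, a = 2, m = 23, y = 12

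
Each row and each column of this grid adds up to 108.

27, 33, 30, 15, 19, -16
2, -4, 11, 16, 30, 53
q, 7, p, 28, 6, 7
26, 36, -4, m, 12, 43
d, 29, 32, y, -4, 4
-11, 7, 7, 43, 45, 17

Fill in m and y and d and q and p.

The known cells in row 4 total 113, leaving 108 − 113 = -5 for the blank.
The known cells in column 4 total 97, leaving 108 − 97 = 11 for the blank.
The known cells in row 5 total 72, leaving 108 − 72 = 36 for the blank.
The known cells in column 1 total 80, leaving 108 − 80 = 28 for the blank.
The known cells in row 3 total 76, leaving 108 − 76 = 32 for the blank.

m = -5, y = 11, d = 36, q = 28, p = 32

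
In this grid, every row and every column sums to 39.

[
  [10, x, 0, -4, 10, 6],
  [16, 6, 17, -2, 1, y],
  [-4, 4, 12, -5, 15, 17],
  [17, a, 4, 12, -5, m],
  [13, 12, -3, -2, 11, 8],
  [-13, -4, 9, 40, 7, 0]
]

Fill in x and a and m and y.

x = 17, a = 4, m = 7, y = 1

Row 1 has 10 + 0 − 4 + 10 + 6 = 22; the blank must be 39 − 22 = 17.
Column 2 has 17 + 6 + 4 + 12 − 4 = 35; the blank must be 39 − 35 = 4.
Row 4 has 17 + 4 + 4 + 12 − 5 = 32; the blank must be 39 − 32 = 7.
Row 2 has 16 + 6 + 17 − 2 + 1 = 38; the blank must be 39 − 38 = 1.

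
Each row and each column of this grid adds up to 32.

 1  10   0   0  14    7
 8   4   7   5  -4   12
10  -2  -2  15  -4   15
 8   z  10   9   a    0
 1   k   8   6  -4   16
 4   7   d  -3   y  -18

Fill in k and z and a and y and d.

k = 5, z = 8, a = -3, y = 33, d = 9

Row 5 has 1 + 8 + 6 − 4 + 16 = 27; the blank must be 32 − 27 = 5.
Column 2 has 10 + 4 − 2 + 5 + 7 = 24; the blank must be 32 − 24 = 8.
Row 4 has 8 + 8 + 10 + 9 + 0 = 35; the blank must be 32 − 35 = -3.
Column 5 has 14 − 4 − 4 − 3 − 4 = -1; the blank must be 32 − (-1) = 33.
Row 6 has 4 + 7 − 3 + 33 − 18 = 23; the blank must be 32 − 23 = 9.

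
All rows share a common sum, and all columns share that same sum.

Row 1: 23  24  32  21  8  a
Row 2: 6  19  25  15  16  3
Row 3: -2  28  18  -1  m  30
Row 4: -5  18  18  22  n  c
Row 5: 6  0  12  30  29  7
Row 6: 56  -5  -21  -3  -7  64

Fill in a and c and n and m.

a = -24, c = 4, n = 27, m = 11

Rows 2 and 5 both sum to 84, so that's the common total.
Row 3: -2 + 28 + 18 − 1 + 30 = 73, so its missing entry is 84 − 73 = 11.
Column 5: 8 + 16 + 11 + 29 − 7 = 57, so its missing entry is 84 − 57 = 27.
Row 4: -5 + 18 + 18 + 22 + 27 = 80, so its missing entry is 84 − 80 = 4.
Row 1: 23 + 24 + 32 + 21 + 8 = 108, so its missing entry is 84 − 108 = -24.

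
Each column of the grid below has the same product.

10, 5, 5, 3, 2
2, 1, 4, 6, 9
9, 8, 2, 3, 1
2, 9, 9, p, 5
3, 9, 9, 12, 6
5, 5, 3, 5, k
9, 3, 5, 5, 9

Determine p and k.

Columns 1 and 3 each multiply to 48600, so every column has product 48600.
Column 4: 3×6×3×12×5×5 = 16200, so the missing entry is 48600 ÷ 16200 = 3.
Column 5: 2×9×1×5×6×9 = 4860, so the missing entry is 48600 ÷ 4860 = 10.

p = 3, k = 10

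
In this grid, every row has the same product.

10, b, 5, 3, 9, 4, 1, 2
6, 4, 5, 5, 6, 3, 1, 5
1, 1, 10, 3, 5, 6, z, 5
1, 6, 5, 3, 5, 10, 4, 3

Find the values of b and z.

Rows 2 and 4 each multiply to 54000, so every row has product 54000.
Row 1: 10×5×3×9×4×1×2 = 10800, so the missing entry is 54000 ÷ 10800 = 5.
Row 3: 1×1×10×3×5×6×5 = 4500, so the missing entry is 54000 ÷ 4500 = 12.

b = 5, z = 12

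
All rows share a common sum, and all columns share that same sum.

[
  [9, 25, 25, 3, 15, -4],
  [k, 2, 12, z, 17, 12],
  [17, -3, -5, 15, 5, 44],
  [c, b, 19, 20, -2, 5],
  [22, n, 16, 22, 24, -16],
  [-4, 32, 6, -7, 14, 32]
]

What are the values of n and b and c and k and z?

n = 5, b = 12, c = 19, k = 10, z = 20

Rows 1 and 3 both sum to 73, so that's the common total.
The known cells in column 4 total 53, leaving 73 − 53 = 20 for the blank.
The known cells in row 2 total 63, leaving 73 − 63 = 10 for the blank.
The known cells in column 1 total 54, leaving 73 − 54 = 19 for the blank.
The known cells in row 4 total 61, leaving 73 − 61 = 12 for the blank.
The known cells in row 5 total 68, leaving 73 − 68 = 5 for the blank.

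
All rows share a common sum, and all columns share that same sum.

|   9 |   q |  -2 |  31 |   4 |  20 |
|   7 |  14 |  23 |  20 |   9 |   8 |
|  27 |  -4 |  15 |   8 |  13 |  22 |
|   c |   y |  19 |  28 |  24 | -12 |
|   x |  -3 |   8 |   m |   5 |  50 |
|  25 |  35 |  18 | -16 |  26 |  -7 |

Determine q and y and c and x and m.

q = 19, y = 20, c = 2, x = 11, m = 10

Rows 2 and 3 both sum to 81, so that's the common total.
The known cells in row 1 total 62, leaving 81 − 62 = 19 for the blank.
The known cells in column 4 total 71, leaving 81 − 71 = 10 for the blank.
The known cells in row 5 total 70, leaving 81 − 70 = 11 for the blank.
The known cells in column 2 total 61, leaving 81 − 61 = 20 for the blank.
The known cells in row 4 total 79, leaving 81 − 79 = 2 for the blank.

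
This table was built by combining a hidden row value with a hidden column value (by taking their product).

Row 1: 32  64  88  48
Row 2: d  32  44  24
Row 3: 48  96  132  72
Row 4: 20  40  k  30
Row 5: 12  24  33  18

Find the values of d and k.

d = 16, k = 55

Each row is a constant multiple of every other row — this is a multiplication table with the headers hidden.
Row 2 is 24/48 = 1/2 times row 1, so its entry in column 1 is 32 × 1/2 = 16.
Row 4 is 30/48 = 5/8 times row 1, so its entry in column 3 is 88 × 5/8 = 55.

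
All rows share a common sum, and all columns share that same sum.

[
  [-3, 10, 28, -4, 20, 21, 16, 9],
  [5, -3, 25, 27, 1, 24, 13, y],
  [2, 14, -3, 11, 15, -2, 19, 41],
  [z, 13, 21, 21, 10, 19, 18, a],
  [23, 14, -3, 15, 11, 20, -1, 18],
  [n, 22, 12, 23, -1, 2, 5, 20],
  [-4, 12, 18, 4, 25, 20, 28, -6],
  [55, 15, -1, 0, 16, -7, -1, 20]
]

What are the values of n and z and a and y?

n = 14, z = 5, a = -10, y = 5

Rows 1 and 3 both sum to 97, so that's the common total.
Row 2: 5 − 3 + 25 + 27 + 1 + 24 + 13 = 92, so its missing entry is 97 − 92 = 5.
Column 8: 9 + 5 + 41 + 18 + 20 − 6 + 20 = 107, so its missing entry is 97 − 107 = -10.
Row 6: 22 + 12 + 23 − 1 + 2 + 5 + 20 = 83, so its missing entry is 97 − 83 = 14.
Row 4: 13 + 21 + 21 + 10 + 19 + 18 − 10 = 92, so its missing entry is 97 − 92 = 5.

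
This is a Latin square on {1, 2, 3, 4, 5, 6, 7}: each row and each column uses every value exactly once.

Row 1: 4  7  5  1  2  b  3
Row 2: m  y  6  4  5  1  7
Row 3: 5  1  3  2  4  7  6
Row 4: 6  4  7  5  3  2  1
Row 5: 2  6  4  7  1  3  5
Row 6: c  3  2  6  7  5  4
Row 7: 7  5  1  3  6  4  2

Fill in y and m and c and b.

At (row 2, col 2): column 2 already has {1, 3, 4, 5, 6, 7}, so the value is 2.
At (row 2, col 1): row 2 already has {1, 2, 4, 5, 6, 7}, so the value is 3.
At (row 6, col 1): row 6 already has {2, 3, 4, 5, 6, 7}, so the value is 1.
Cell (1,6): row 1 already has {1, 2, 3, 4, 5, 7} → 6.

y = 2, m = 3, c = 1, b = 6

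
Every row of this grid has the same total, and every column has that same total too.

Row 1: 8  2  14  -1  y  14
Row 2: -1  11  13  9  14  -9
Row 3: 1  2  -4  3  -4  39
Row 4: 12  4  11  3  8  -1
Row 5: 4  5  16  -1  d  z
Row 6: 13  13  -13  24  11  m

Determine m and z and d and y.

m = -11, z = 5, d = 8, y = 0

Rows 2 and 3 both sum to 37, so that's the common total.
The known cells in row 6 total 48, leaving 37 − 48 = -11 for the blank.
The known cells in column 6 total 32, leaving 37 − 32 = 5 for the blank.
The known cells in row 5 total 29, leaving 37 − 29 = 8 for the blank.
The known cells in row 1 total 37, leaving 37 − 37 = 0 for the blank.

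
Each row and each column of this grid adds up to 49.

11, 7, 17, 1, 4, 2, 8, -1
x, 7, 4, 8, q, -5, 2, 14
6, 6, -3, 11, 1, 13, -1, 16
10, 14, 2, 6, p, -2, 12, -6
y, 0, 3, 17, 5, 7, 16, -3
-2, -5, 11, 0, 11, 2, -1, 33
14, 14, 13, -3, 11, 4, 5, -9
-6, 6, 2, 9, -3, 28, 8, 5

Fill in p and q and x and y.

p = 13, q = 7, x = 12, y = 4

The known cells in row 5 total 45, leaving 49 − 45 = 4 for the blank.
The known cells in column 1 total 37, leaving 49 − 37 = 12 for the blank.
The known cells in row 4 total 36, leaving 49 − 36 = 13 for the blank.
The known cells in row 2 total 42, leaving 49 − 42 = 7 for the blank.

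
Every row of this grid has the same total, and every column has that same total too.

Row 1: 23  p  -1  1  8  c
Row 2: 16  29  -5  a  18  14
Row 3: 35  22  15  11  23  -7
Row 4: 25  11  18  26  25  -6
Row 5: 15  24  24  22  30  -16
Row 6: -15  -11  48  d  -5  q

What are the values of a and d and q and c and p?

Rows 3 and 4 both sum to 99, so that's the common total.
Column 2 has 29 + 22 + 11 + 24 − 11 = 75; the blank must be 99 − 75 = 24.
Row 1 has 23 + 24 − 1 + 1 + 8 = 55; the blank must be 99 − 55 = 44.
Column 6 has 44 + 14 − 7 − 6 − 16 = 29; the blank must be 99 − 29 = 70.
Row 6 has -15 − 11 + 48 − 5 + 70 = 87; the blank must be 99 − 87 = 12.
Row 2 has 16 + 29 − 5 + 18 + 14 = 72; the blank must be 99 − 72 = 27.

a = 27, d = 12, q = 70, c = 44, p = 24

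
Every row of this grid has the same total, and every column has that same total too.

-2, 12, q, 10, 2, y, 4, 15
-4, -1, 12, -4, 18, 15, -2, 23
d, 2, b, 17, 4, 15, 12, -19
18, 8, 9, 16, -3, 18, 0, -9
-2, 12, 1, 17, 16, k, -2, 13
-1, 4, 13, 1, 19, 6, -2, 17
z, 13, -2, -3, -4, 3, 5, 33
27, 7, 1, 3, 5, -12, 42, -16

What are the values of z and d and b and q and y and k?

z = 12, d = 9, b = 17, q = 6, y = 10, k = 2

Rows 2 and 4 both sum to 57, so that's the common total.
The known cells in row 7 total 45, leaving 57 − 45 = 12 for the blank.
The known cells in column 1 total 48, leaving 57 − 48 = 9 for the blank.
The known cells in row 5 total 55, leaving 57 − 55 = 2 for the blank.
The known cells in column 6 total 47, leaving 57 − 47 = 10 for the blank.
The known cells in row 1 total 51, leaving 57 − 51 = 6 for the blank.
The known cells in row 3 total 40, leaving 57 − 40 = 17 for the blank.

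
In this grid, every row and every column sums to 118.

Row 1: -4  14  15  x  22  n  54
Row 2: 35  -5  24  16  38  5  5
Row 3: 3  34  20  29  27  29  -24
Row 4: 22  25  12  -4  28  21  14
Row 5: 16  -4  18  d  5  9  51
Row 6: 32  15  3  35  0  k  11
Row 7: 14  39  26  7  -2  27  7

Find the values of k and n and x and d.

Row 5 has 16 − 4 + 18 + 5 + 9 + 51 = 95; the blank must be 118 − 95 = 23.
Row 6 has 32 + 15 + 3 + 35 + 0 + 11 = 96; the blank must be 118 − 96 = 22.
Column 6 has 5 + 29 + 21 + 9 + 22 + 27 = 113; the blank must be 118 − 113 = 5.
Row 1 has -4 + 14 + 15 + 22 + 5 + 54 = 106; the blank must be 118 − 106 = 12.

k = 22, n = 5, x = 12, d = 23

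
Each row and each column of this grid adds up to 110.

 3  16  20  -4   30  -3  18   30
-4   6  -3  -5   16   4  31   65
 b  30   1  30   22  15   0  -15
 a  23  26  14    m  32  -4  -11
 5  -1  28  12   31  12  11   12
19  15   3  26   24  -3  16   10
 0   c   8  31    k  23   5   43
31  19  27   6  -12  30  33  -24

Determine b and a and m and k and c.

Column 2 has 16 + 6 + 30 + 23 − 1 + 15 + 19 = 108; the blank must be 110 − 108 = 2.
Row 3 has 30 + 1 + 30 + 22 + 15 + 0 − 15 = 83; the blank must be 110 − 83 = 27.
Row 7 has 0 + 2 + 8 + 31 + 23 + 5 + 43 = 112; the blank must be 110 − 112 = -2.
Column 5 has 30 + 16 + 22 + 31 + 24 − 2 − 12 = 109; the blank must be 110 − 109 = 1.
Row 4 has 23 + 26 + 14 + 1 + 32 − 4 − 11 = 81; the blank must be 110 − 81 = 29.

b = 27, a = 29, m = 1, k = -2, c = 2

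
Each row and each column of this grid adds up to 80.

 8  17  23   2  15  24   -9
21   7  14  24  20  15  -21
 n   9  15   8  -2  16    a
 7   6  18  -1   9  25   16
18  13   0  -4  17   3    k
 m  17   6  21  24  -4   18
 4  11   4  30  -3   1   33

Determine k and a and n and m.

Row 6 has 17 + 6 + 21 + 24 − 4 + 18 = 82; the blank must be 80 − 82 = -2.
Column 1 has 8 + 21 + 7 + 18 − 2 + 4 = 56; the blank must be 80 − 56 = 24.
Row 5 has 18 + 13 + 0 − 4 + 17 + 3 = 47; the blank must be 80 − 47 = 33.
Row 3 has 24 + 9 + 15 + 8 − 2 + 16 = 70; the blank must be 80 − 70 = 10.

k = 33, a = 10, n = 24, m = -2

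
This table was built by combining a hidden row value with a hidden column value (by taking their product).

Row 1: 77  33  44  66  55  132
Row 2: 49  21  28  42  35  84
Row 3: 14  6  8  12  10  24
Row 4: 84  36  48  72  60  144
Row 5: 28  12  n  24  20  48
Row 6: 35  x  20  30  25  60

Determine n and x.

n = 16, x = 15

Each row is a constant multiple of every other row — this is a multiplication table with the headers hidden.
Row 5 is 48/132 = 4/11 times row 1, so its entry in column 3 is 44 × 4/11 = 16.
Row 6 is 60/132 = 5/11 times row 1, so its entry in column 2 is 33 × 5/11 = 15.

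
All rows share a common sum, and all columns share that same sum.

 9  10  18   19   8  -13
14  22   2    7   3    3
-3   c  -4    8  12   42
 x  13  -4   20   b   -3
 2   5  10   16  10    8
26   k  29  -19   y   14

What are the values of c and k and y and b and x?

Rows 1 and 2 both sum to 51, so that's the common total.
The known cells in row 3 total 55, leaving 51 − 55 = -4 for the blank.
The known cells in column 2 total 46, leaving 51 − 46 = 5 for the blank.
The known cells in row 6 total 55, leaving 51 − 55 = -4 for the blank.
The known cells in column 5 total 29, leaving 51 − 29 = 22 for the blank.
The known cells in row 4 total 48, leaving 51 − 48 = 3 for the blank.

c = -4, k = 5, y = -4, b = 22, x = 3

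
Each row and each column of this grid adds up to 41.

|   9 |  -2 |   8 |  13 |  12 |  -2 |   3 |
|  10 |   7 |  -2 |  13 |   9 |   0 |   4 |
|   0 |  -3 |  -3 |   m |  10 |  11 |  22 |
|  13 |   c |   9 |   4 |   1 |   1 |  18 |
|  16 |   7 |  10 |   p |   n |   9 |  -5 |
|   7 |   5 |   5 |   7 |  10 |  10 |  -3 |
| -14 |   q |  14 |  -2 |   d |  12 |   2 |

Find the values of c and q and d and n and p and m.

Row 4 has 13 + 9 + 4 + 1 + 1 + 18 = 46; the blank must be 41 − 46 = -5.
Column 2 has -2 + 7 − 3 − 5 + 7 + 5 = 9; the blank must be 41 − 9 = 32.
Row 7 has -14 + 32 + 14 − 2 + 12 + 2 = 44; the blank must be 41 − 44 = -3.
Column 5 has 12 + 9 + 10 + 1 + 10 − 3 = 39; the blank must be 41 − 39 = 2.
Row 5 has 16 + 7 + 10 + 2 + 9 − 5 = 39; the blank must be 41 − 39 = 2.
Row 3 has 0 − 3 − 3 + 10 + 11 + 22 = 37; the blank must be 41 − 37 = 4.

c = -5, q = 32, d = -3, n = 2, p = 2, m = 4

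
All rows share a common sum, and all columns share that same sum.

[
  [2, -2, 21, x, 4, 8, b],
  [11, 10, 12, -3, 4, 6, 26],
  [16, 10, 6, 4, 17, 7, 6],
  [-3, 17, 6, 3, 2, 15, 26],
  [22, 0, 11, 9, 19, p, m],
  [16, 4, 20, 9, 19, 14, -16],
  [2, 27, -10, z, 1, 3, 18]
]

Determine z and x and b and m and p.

z = 25, x = 19, b = 14, m = -8, p = 13

Rows 2 and 3 both sum to 66, so that's the common total.
Column 6: 8 + 6 + 7 + 15 + 14 + 3 = 53, so its missing entry is 66 − 53 = 13.
Row 5: 22 + 0 + 11 + 9 + 19 + 13 = 74, so its missing entry is 66 − 74 = -8.
Column 7: 26 + 6 + 26 − 8 − 16 + 18 = 52, so its missing entry is 66 − 52 = 14.
Row 1: 2 − 2 + 21 + 4 + 8 + 14 = 47, so its missing entry is 66 − 47 = 19.
Row 7: 2 + 27 − 10 + 1 + 3 + 18 = 41, so its missing entry is 66 − 41 = 25.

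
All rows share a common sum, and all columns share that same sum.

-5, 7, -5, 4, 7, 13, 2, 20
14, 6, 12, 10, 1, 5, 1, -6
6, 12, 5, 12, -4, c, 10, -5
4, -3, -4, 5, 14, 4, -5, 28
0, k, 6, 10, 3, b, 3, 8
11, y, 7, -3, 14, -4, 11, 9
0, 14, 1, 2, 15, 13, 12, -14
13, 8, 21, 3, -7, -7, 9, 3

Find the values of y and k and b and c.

y = -2, k = 1, b = 12, c = 7

Rows 1 and 2 both sum to 43, so that's the common total.
Row 3: 6 + 12 + 5 + 12 − 4 + 10 − 5 = 36, so its missing entry is 43 − 36 = 7.
Column 6: 13 + 5 + 7 + 4 − 4 + 13 − 7 = 31, so its missing entry is 43 − 31 = 12.
Row 5: 0 + 6 + 10 + 3 + 12 + 3 + 8 = 42, so its missing entry is 43 − 42 = 1.
Row 6: 11 + 7 − 3 + 14 − 4 + 11 + 9 = 45, so its missing entry is 43 − 45 = -2.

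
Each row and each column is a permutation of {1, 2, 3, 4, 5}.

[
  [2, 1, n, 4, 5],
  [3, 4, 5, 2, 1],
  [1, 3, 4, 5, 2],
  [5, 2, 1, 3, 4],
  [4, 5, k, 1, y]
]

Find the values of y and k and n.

For row 5, column 5: column 5 already has {1, 2, 4, 5}; that leaves 3.
For row 1, column 3: row 1 already has {1, 2, 4, 5}; that leaves 3.
At (row 5, col 3): row 5 already has {1, 3, 4, 5}, so the value is 2.

y = 3, k = 2, n = 3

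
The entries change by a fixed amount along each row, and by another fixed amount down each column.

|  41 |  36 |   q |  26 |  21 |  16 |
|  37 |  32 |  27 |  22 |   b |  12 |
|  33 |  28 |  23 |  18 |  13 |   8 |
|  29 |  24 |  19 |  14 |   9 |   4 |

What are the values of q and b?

Along each row the entries change by -5 per step; down each column they change by -4.
Row 1: from 41 at column 1, stepping by -5 to column 3 gives 31.
Row 2: from 37 at column 1, stepping by -5 to column 5 gives 17.

q = 31, b = 17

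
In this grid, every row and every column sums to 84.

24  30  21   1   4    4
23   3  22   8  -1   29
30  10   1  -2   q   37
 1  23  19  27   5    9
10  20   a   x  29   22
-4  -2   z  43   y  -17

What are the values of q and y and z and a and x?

Row 3 has 30 + 10 + 1 − 2 + 37 = 76; the blank must be 84 − 76 = 8.
Column 4 has 1 + 8 − 2 + 27 + 43 = 77; the blank must be 84 − 77 = 7.
Column 5 has 4 − 1 + 8 + 5 + 29 = 45; the blank must be 84 − 45 = 39.
Row 5 has 10 + 20 + 7 + 29 + 22 = 88; the blank must be 84 − 88 = -4.
Row 6 has -4 − 2 + 43 + 39 − 17 = 59; the blank must be 84 − 59 = 25.

q = 8, y = 39, z = 25, a = -4, x = 7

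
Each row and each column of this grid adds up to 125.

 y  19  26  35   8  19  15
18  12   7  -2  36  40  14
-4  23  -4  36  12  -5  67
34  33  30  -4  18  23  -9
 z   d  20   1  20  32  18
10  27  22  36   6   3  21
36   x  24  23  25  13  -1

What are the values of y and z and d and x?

Row 7: 36 + 24 + 23 + 25 + 13 − 1 = 120, so its missing entry is 125 − 120 = 5.
Column 2: 19 + 12 + 23 + 33 + 27 + 5 = 119, so its missing entry is 125 − 119 = 6.
Row 5: 6 + 20 + 1 + 20 + 32 + 18 = 97, so its missing entry is 125 − 97 = 28.
Row 1: 19 + 26 + 35 + 8 + 19 + 15 = 122, so its missing entry is 125 − 122 = 3.

y = 3, z = 28, d = 6, x = 5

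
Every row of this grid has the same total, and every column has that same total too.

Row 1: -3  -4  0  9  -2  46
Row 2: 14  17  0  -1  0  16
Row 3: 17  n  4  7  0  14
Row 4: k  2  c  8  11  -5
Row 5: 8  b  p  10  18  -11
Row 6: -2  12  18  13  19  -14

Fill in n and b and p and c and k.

Rows 1 and 2 both sum to 46, so that's the common total.
The known cells in row 3 total 42, leaving 46 − 42 = 4 for the blank.
The known cells in column 1 total 34, leaving 46 − 34 = 12 for the blank.
The known cells in row 4 total 28, leaving 46 − 28 = 18 for the blank.
The known cells in column 3 total 40, leaving 46 − 40 = 6 for the blank.
The known cells in row 5 total 31, leaving 46 − 31 = 15 for the blank.

n = 4, b = 15, p = 6, c = 18, k = 12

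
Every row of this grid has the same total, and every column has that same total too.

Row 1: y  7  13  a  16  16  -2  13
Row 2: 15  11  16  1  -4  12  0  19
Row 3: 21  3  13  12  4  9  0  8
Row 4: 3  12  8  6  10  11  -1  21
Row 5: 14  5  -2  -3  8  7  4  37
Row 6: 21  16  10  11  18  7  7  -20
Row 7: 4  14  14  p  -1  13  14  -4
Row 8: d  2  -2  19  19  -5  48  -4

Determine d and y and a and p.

Rows 2 and 3 both sum to 70, so that's the common total.
Row 7: 4 + 14 + 14 − 1 + 13 + 14 − 4 = 54, so its missing entry is 70 − 54 = 16.
Column 4: 1 + 12 + 6 − 3 + 11 + 16 + 19 = 62, so its missing entry is 70 − 62 = 8.
Row 8: 2 − 2 + 19 + 19 − 5 + 48 − 4 = 77, so its missing entry is 70 − 77 = -7.
Row 1: 7 + 13 + 8 + 16 + 16 − 2 + 13 = 71, so its missing entry is 70 − 71 = -1.

d = -7, y = -1, a = 8, p = 16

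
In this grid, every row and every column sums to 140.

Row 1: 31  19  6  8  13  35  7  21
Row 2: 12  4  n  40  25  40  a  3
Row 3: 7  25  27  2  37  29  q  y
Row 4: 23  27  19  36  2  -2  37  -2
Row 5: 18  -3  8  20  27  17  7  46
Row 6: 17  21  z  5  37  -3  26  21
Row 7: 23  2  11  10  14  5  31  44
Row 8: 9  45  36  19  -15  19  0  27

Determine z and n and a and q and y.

z = 16, n = 17, a = -1, q = 33, y = -20

Column 8 has 21 + 3 − 2 + 46 + 21 + 44 + 27 = 160; the blank must be 140 − 160 = -20.
Row 3 has 7 + 25 + 27 + 2 + 37 + 29 − 20 = 107; the blank must be 140 − 107 = 33.
Column 7 has 7 + 33 + 37 + 7 + 26 + 31 + 0 = 141; the blank must be 140 − 141 = -1.
Row 2 has 12 + 4 + 40 + 25 + 40 − 1 + 3 = 123; the blank must be 140 − 123 = 17.
Row 6 has 17 + 21 + 5 + 37 − 3 + 26 + 21 = 124; the blank must be 140 − 124 = 16.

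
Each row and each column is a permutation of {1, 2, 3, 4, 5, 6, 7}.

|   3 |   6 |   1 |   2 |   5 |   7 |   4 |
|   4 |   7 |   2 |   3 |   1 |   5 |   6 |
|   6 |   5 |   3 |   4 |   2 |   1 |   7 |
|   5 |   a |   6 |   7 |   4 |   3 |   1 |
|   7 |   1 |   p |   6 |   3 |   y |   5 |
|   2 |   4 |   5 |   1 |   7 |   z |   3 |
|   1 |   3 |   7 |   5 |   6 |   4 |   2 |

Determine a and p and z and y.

a = 2, p = 4, z = 6, y = 2

For row 4, column 2: row 4 already has {1, 3, 4, 5, 6, 7}; that leaves 2.
For row 6, column 6: row 6 already has {1, 2, 3, 4, 5, 7}; that leaves 6.
At (row 5, col 6): column 6 already has {1, 3, 4, 5, 6, 7}, so the value is 2.
Cell (5,3): row 5 already has {1, 2, 3, 5, 6, 7} → 4.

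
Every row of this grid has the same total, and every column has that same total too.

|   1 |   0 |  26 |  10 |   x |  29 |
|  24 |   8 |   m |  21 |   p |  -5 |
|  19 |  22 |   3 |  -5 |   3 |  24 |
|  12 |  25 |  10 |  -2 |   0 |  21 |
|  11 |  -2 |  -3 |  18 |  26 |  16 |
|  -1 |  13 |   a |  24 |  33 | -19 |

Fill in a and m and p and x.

Rows 3 and 4 both sum to 66, so that's the common total.
The known cells in row 1 total 66, leaving 66 − 66 = 0 for the blank.
The known cells in column 5 total 62, leaving 66 − 62 = 4 for the blank.
The known cells in row 2 total 52, leaving 66 − 52 = 14 for the blank.
The known cells in row 6 total 50, leaving 66 − 50 = 16 for the blank.

a = 16, m = 14, p = 4, x = 0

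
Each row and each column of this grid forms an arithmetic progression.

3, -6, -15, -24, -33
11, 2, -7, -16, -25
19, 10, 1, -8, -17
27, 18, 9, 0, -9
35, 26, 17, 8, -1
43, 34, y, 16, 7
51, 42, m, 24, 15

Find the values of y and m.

Along each row the entries change by -9 per step; down each column they change by 8.
Row 6: from 43 at column 1, stepping by -9 to column 3 gives 25.
Row 7: from 51 at column 1, stepping by -9 to column 3 gives 33.

y = 25, m = 33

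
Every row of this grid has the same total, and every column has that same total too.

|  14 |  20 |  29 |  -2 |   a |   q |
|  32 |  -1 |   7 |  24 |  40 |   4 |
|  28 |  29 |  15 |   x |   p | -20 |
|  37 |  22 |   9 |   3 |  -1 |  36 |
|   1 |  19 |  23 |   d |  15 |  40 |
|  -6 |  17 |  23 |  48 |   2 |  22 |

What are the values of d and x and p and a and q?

d = 8, x = 25, p = 29, a = 21, q = 24

Rows 2 and 4 both sum to 106, so that's the common total.
Row 5: 1 + 19 + 23 + 15 + 40 = 98, so its missing entry is 106 − 98 = 8.
Column 4: -2 + 24 + 3 + 8 + 48 = 81, so its missing entry is 106 − 81 = 25.
Row 3: 28 + 29 + 15 + 25 − 20 = 77, so its missing entry is 106 − 77 = 29.
Column 5: 40 + 29 − 1 + 15 + 2 = 85, so its missing entry is 106 − 85 = 21.
Row 1: 14 + 20 + 29 − 2 + 21 = 82, so its missing entry is 106 − 82 = 24.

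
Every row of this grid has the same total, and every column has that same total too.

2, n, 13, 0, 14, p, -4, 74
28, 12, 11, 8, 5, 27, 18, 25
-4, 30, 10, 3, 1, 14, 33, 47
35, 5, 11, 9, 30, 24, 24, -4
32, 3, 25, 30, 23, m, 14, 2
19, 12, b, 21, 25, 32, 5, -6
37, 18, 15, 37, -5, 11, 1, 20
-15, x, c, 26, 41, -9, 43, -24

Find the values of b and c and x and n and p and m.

Rows 2 and 3 both sum to 134, so that's the common total.
The known cells in row 5 total 129, leaving 134 − 129 = 5 for the blank.
The known cells in column 6 total 104, leaving 134 − 104 = 30 for the blank.
The known cells in row 1 total 129, leaving 134 − 129 = 5 for the blank.
The known cells in column 2 total 85, leaving 134 − 85 = 49 for the blank.
The known cells in row 8 total 111, leaving 134 − 111 = 23 for the blank.
The known cells in row 6 total 108, leaving 134 − 108 = 26 for the blank.

b = 26, c = 23, x = 49, n = 5, p = 30, m = 5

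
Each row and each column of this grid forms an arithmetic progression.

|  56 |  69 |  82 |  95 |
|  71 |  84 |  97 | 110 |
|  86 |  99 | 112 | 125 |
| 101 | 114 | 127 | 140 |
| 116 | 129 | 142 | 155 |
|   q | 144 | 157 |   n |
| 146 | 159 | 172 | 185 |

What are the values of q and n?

q = 131, n = 170

Along each row the entries change by 13 per step; down each column they change by 15.
Row 6: from 144 at column 2, stepping by 13 to column 1 gives 131.
Row 6: from 144 at column 2, stepping by 13 to column 4 gives 170.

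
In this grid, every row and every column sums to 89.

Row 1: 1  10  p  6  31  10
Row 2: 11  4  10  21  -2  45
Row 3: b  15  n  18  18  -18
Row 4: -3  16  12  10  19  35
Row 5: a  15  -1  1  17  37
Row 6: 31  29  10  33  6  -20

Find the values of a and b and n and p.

Row 1: 1 + 10 + 6 + 31 + 10 = 58, so its missing entry is 89 − 58 = 31.
Row 5: 15 − 1 + 1 + 17 + 37 = 69, so its missing entry is 89 − 69 = 20.
Column 1: 1 + 11 − 3 + 20 + 31 = 60, so its missing entry is 89 − 60 = 29.
Row 3: 29 + 15 + 18 + 18 − 18 = 62, so its missing entry is 89 − 62 = 27.

a = 20, b = 29, n = 27, p = 31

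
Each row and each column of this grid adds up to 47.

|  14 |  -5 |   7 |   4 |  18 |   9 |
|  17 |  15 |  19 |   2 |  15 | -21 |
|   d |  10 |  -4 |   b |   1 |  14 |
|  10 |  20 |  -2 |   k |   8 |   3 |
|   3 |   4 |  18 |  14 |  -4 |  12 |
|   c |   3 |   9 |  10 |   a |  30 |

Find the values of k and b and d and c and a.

k = 8, b = 9, d = 17, c = -14, a = 9

Column 5: 18 + 15 + 1 + 8 − 4 = 38, so its missing entry is 47 − 38 = 9.
Row 4: 10 + 20 − 2 + 8 + 3 = 39, so its missing entry is 47 − 39 = 8.
Column 4: 4 + 2 + 8 + 14 + 10 = 38, so its missing entry is 47 − 38 = 9.
Row 3: 10 − 4 + 9 + 1 + 14 = 30, so its missing entry is 47 − 30 = 17.
Row 6: 3 + 9 + 10 + 9 + 30 = 61, so its missing entry is 47 − 61 = -14.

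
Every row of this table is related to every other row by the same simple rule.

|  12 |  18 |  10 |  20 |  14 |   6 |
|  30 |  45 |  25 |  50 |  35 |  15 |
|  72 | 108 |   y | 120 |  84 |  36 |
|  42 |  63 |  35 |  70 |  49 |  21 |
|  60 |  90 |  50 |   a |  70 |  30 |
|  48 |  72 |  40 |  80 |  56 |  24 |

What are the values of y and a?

Each row is a constant multiple of every other row — this is a multiplication table with the headers hidden.
Row 3 is 84/14 = 6/1 times row 1, so its entry in column 3 is 10 × 6/1 = 60.
Row 5 is 70/14 = 5/1 times row 1, so its entry in column 4 is 20 × 5/1 = 100.

y = 60, a = 100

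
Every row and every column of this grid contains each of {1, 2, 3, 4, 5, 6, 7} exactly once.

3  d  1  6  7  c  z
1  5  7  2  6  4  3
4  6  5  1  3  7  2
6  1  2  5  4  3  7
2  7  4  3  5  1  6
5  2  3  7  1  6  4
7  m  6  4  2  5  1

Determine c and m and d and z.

c = 2, m = 3, d = 4, z = 5

At (row 7, col 2): row 7 already has {1, 2, 4, 5, 6, 7}, so the value is 3.
At (row 1, col 2): column 2 already has {1, 2, 3, 5, 6, 7}, so the value is 4.
Cell (1,6): column 6 already has {1, 3, 4, 5, 6, 7} → 2.
For row 1, column 7: row 1 already has {1, 2, 3, 4, 6, 7}; that leaves 5.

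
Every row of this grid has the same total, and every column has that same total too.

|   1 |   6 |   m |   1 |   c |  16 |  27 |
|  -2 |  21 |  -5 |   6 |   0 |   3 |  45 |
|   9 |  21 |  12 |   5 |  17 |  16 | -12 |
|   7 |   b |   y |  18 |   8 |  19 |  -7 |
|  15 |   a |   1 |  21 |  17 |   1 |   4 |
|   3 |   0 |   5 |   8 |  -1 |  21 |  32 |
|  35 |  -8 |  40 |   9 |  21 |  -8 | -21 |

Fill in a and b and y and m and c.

a = 9, b = 19, y = 4, m = 11, c = 6

Rows 2 and 3 both sum to 68, so that's the common total.
Column 5 has 0 + 17 + 8 + 17 − 1 + 21 = 62; the blank must be 68 − 62 = 6.
Row 1 has 1 + 6 + 1 + 6 + 16 + 27 = 57; the blank must be 68 − 57 = 11.
Column 3 has 11 − 5 + 12 + 1 + 5 + 40 = 64; the blank must be 68 − 64 = 4.
Row 4 has 7 + 4 + 18 + 8 + 19 − 7 = 49; the blank must be 68 − 49 = 19.
Row 5 has 15 + 1 + 21 + 17 + 1 + 4 = 59; the blank must be 68 − 59 = 9.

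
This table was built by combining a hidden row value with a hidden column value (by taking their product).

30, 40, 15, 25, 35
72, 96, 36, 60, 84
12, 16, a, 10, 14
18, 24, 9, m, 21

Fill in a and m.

a = 6, m = 15

Each row is a constant multiple of every other row — this is a multiplication table with the headers hidden.
Row 3 is 16/40 = 2/5 times row 1, so its entry in column 3 is 15 × 2/5 = 6.
Row 4 is 24/40 = 3/5 times row 1, so its entry in column 4 is 25 × 3/5 = 15.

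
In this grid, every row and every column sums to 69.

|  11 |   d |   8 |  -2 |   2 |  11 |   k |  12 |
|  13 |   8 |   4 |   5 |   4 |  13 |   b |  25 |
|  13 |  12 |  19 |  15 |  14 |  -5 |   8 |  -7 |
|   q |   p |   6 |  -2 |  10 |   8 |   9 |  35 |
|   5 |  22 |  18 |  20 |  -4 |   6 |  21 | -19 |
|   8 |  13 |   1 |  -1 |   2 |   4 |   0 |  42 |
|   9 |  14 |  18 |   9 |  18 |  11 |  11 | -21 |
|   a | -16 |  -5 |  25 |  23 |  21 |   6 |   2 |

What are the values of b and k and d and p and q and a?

Row 8 has -16 − 5 + 25 + 23 + 21 + 6 + 2 = 56; the blank must be 69 − 56 = 13.
Column 1 has 11 + 13 + 13 + 5 + 8 + 9 + 13 = 72; the blank must be 69 − 72 = -3.
Row 4 has -3 + 6 − 2 + 10 + 8 + 9 + 35 = 63; the blank must be 69 − 63 = 6.
Column 2 has 8 + 12 + 6 + 22 + 13 + 14 − 16 = 59; the blank must be 69 − 59 = 10.
Row 1 has 11 + 10 + 8 − 2 + 2 + 11 + 12 = 52; the blank must be 69 − 52 = 17.
Row 2 has 13 + 8 + 4 + 5 + 4 + 13 + 25 = 72; the blank must be 69 − 72 = -3.

b = -3, k = 17, d = 10, p = 6, q = -3, a = 13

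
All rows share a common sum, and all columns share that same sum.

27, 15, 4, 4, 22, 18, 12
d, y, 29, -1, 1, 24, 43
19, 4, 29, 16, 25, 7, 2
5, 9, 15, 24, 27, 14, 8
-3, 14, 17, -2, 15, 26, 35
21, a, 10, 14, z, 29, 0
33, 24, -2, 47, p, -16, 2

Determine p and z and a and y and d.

Rows 1 and 3 both sum to 102, so that's the common total.
The known cells in row 7 total 88, leaving 102 − 88 = 14 for the blank.
The known cells in column 5 total 104, leaving 102 − 104 = -2 for the blank.
The known cells in row 6 total 72, leaving 102 − 72 = 30 for the blank.
The known cells in column 2 total 96, leaving 102 − 96 = 6 for the blank.
The known cells in row 2 total 102, leaving 102 − 102 = 0 for the blank.

p = 14, z = -2, a = 30, y = 6, d = 0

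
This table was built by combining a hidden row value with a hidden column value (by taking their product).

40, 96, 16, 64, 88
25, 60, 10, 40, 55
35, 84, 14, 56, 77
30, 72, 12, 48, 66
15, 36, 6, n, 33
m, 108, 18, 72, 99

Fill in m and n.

Each row is a constant multiple of every other row — this is a multiplication table with the headers hidden.
Row 6 is 108/96 = 9/8 times row 1, so its entry in column 1 is 40 × 9/8 = 45.
Row 5 is 36/96 = 3/8 times row 1, so its entry in column 4 is 64 × 3/8 = 24.

m = 45, n = 24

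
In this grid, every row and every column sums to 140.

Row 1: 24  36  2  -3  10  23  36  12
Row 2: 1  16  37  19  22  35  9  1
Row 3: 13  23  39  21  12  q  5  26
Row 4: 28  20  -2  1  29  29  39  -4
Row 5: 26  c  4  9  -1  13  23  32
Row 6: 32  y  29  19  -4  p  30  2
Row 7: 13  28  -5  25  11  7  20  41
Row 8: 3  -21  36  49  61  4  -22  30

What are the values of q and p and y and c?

q = 1, p = 28, y = 4, c = 34

Row 3 has 13 + 23 + 39 + 21 + 12 + 5 + 26 = 139; the blank must be 140 − 139 = 1.
Row 5 has 26 + 4 + 9 − 1 + 13 + 23 + 32 = 106; the blank must be 140 − 106 = 34.
Column 2 has 36 + 16 + 23 + 20 + 34 + 28 − 21 = 136; the blank must be 140 − 136 = 4.
Row 6 has 32 + 4 + 29 + 19 − 4 + 30 + 2 = 112; the blank must be 140 − 112 = 28.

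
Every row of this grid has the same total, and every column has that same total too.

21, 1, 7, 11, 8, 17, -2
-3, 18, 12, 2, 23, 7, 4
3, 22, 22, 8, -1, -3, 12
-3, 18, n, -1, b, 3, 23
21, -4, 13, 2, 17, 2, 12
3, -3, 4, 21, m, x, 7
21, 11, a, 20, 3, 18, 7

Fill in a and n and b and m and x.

a = -17, n = 22, b = 1, m = 12, x = 19

Rows 1 and 2 both sum to 63, so that's the common total.
Row 7: 21 + 11 + 20 + 3 + 18 + 7 = 80, so its missing entry is 63 − 80 = -17.
Column 6: 17 + 7 − 3 + 3 + 2 + 18 = 44, so its missing entry is 63 − 44 = 19.
Row 6: 3 − 3 + 4 + 21 + 19 + 7 = 51, so its missing entry is 63 − 51 = 12.
Column 5: 8 + 23 − 1 + 17 + 12 + 3 = 62, so its missing entry is 63 − 62 = 1.
Row 4: -3 + 18 − 1 + 1 + 3 + 23 = 41, so its missing entry is 63 − 41 = 22.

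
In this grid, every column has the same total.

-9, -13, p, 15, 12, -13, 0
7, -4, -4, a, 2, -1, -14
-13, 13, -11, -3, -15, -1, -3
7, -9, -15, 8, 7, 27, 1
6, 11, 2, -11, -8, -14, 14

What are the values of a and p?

a = -11, p = 26

Columns 5 and 7 both add up to -2, so every column sums to -2.
Column 4: 15 − 3 + 8 − 11 = 9, so the missing entry is -2 − 9 = -11.
Column 3: -4 − 11 − 15 + 2 = -28, so the missing entry is -2 − (-28) = 26.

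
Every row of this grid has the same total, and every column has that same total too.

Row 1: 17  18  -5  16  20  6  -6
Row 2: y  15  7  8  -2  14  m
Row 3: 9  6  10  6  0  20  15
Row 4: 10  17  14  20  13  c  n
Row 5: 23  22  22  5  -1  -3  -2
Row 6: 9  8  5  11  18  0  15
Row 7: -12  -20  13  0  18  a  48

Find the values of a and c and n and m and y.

Rows 1 and 3 both sum to 66, so that's the common total.
Row 7 has -12 − 20 + 13 + 0 + 18 + 48 = 47; the blank must be 66 − 47 = 19.
Column 1 has 17 + 9 + 10 + 23 + 9 − 12 = 56; the blank must be 66 − 56 = 10.
Row 2 has 10 + 15 + 7 + 8 − 2 + 14 = 52; the blank must be 66 − 52 = 14.
Column 7 has -6 + 14 + 15 − 2 + 15 + 48 = 84; the blank must be 66 − 84 = -18.
Row 4 has 10 + 17 + 14 + 20 + 13 − 18 = 56; the blank must be 66 − 56 = 10.

a = 19, c = 10, n = -18, m = 14, y = 10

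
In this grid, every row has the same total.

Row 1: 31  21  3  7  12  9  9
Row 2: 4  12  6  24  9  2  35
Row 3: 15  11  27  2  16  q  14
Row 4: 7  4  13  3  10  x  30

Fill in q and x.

q = 7, x = 25

Row 1 sums to 92 and so does row 2; that's the common total.
In row 3 the known cells total 85, leaving 92 − 85 = 7.
In row 4 the known cells total 67, leaving 92 − 67 = 25.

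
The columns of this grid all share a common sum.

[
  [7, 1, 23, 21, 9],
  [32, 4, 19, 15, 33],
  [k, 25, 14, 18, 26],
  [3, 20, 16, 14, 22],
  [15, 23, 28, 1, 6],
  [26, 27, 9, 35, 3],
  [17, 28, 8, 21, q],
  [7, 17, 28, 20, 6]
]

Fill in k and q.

Column 3 sums to 145 and so does column 4; that's the common total.
In column 1 the known cells total 107, leaving 145 − 107 = 38.
In column 5 the known cells total 105, leaving 145 − 105 = 40.

k = 38, q = 40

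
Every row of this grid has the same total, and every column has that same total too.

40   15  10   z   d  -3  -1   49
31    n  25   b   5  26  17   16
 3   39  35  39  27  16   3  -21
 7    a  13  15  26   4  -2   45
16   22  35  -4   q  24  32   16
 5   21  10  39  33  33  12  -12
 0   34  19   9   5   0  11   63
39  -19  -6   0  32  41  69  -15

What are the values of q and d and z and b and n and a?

Rows 3 and 6 both sum to 141, so that's the common total.
The known cells in row 5 total 141, leaving 141 − 141 = 0 for the blank.
The known cells in column 5 total 128, leaving 141 − 128 = 13 for the blank.
The known cells in row 4 total 108, leaving 141 − 108 = 33 for the blank.
The known cells in column 2 total 145, leaving 141 − 145 = -4 for the blank.
The known cells in row 1 total 123, leaving 141 − 123 = 18 for the blank.
The known cells in row 2 total 116, leaving 141 − 116 = 25 for the blank.

q = 0, d = 13, z = 18, b = 25, n = -4, a = 33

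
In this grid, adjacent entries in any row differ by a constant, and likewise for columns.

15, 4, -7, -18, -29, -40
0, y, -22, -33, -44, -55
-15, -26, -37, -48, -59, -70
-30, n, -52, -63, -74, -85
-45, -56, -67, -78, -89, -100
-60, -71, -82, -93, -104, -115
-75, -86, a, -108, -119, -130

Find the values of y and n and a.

y = -11, n = -41, a = -97

Along each row the entries change by -11 per step; down each column they change by -15.
Row 2: from 0 at column 1, stepping by -11 to column 2 gives -11.
Row 4: from -30 at column 1, stepping by -11 to column 2 gives -41.
Row 7: from -75 at column 1, stepping by -11 to column 3 gives -97.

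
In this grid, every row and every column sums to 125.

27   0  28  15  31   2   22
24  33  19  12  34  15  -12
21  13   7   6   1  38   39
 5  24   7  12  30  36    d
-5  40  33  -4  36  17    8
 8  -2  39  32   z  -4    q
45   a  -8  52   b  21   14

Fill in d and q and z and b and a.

Column 2 has 0 + 33 + 13 + 24 + 40 − 2 = 108; the blank must be 125 − 108 = 17.
Row 7 has 45 + 17 − 8 + 52 + 21 + 14 = 141; the blank must be 125 − 141 = -16.
Column 5 has 31 + 34 + 1 + 30 + 36 − 16 = 116; the blank must be 125 − 116 = 9.
Row 6 has 8 − 2 + 39 + 32 + 9 − 4 = 82; the blank must be 125 − 82 = 43.
Row 4 has 5 + 24 + 7 + 12 + 30 + 36 = 114; the blank must be 125 − 114 = 11.

d = 11, q = 43, z = 9, b = -16, a = 17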